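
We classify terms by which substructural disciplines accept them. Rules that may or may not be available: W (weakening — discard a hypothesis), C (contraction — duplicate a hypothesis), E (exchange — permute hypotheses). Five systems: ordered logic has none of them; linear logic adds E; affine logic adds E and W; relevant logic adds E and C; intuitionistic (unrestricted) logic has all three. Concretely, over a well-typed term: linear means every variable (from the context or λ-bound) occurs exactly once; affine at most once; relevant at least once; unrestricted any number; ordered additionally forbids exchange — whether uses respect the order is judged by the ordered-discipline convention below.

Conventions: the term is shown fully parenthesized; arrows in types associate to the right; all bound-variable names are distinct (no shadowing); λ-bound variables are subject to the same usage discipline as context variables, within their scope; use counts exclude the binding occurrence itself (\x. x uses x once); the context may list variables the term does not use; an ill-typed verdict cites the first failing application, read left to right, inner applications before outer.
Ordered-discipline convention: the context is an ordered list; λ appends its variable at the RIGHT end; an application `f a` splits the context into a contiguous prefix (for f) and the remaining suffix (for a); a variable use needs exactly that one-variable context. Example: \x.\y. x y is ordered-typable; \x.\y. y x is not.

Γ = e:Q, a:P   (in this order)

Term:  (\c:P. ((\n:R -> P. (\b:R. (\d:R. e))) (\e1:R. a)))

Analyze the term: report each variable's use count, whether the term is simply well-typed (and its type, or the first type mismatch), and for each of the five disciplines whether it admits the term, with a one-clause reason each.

usage: e=1, a=1, c [bound]=0, n [bound]=0, b [bound]=0, d [bound]=0, e1 [bound]=0
use order (left to right): e, a
typing: the term checks, with type P -> R -> R -> Q
ordered: ✗, needs weakening: c, n, b, d, e1 unused
linear: ✗, needs weakening: c, n, b, d, e1 unused
affine: ✓, no duplicate uses among e, a, c, n, b, d, e1
relevant: ✗, needs weakening: c, n, b, d, e1 unused
unrestricted: ✓, typability at P -> R -> R -> Q is all that's needed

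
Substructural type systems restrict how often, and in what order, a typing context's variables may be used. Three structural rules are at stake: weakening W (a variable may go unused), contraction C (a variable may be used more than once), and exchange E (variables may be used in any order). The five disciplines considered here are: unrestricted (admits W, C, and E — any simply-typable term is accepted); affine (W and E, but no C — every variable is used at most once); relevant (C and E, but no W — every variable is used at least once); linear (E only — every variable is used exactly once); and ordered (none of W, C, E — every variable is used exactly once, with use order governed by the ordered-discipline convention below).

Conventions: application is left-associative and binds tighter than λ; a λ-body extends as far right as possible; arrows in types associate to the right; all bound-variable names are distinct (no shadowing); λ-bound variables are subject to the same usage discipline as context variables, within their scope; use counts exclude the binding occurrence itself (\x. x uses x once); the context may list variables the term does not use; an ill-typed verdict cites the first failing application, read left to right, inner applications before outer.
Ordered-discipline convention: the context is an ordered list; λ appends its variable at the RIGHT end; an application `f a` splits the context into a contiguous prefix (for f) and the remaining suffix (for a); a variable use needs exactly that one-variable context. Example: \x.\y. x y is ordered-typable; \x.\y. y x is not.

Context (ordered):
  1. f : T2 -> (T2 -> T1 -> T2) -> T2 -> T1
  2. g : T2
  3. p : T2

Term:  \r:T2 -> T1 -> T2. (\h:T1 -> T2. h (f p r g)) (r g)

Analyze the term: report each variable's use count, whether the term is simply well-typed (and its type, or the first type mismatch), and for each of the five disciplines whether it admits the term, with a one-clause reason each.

counts: f: 1, g: 2, p: 1, r (bound): 2, h (bound): 1
uses in reading order: h, f, p, r, g, r, g
typing: ✓ — (T2 -> T1 -> T2) -> T2
ordered: ✗ — uses contraction: g ×2, r ×2
linear: ✗ — uses contraction: g ×2, r ×2
affine: ✗ — uses contraction: g ×2, r ×2
relevant: ✓ — at least one use each (f, g, p, r, h)
unrestricted: ✓ — simply typable at (T2 -> T1 -> T2) -> T2; W, C, E all held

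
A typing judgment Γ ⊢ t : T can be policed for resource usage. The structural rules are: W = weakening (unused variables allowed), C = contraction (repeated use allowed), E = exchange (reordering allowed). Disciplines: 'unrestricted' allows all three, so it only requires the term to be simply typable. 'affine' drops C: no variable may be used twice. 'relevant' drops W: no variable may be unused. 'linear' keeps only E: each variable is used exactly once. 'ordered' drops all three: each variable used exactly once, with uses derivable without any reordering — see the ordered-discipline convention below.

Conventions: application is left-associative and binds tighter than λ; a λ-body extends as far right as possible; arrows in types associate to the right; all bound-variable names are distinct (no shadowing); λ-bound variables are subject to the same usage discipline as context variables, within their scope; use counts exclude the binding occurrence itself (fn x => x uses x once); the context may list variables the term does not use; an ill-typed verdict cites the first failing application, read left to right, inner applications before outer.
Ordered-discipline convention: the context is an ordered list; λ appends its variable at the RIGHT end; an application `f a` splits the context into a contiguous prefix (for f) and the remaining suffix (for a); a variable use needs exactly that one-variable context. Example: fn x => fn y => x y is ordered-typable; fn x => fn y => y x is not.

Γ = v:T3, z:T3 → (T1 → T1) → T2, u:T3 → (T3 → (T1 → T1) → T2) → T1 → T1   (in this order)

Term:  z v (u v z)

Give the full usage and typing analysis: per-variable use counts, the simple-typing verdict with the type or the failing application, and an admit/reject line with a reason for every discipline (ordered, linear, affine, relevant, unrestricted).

counts: v=2, z=2, u=1
use order (left to right): z, v, u, v, z
typing: the term checks, with type T2
ordered ✗ (v ×2, z ×2 used more than once (contraction))
linear ✗ (v ×2, z ×2 used more than once (contraction))
affine ✗ (v ×2, z ×2 used more than once (contraction))
relevant ✓ (none of v, z, u goes unused)
unrestricted ✓ (typability at T2 is all that's needed)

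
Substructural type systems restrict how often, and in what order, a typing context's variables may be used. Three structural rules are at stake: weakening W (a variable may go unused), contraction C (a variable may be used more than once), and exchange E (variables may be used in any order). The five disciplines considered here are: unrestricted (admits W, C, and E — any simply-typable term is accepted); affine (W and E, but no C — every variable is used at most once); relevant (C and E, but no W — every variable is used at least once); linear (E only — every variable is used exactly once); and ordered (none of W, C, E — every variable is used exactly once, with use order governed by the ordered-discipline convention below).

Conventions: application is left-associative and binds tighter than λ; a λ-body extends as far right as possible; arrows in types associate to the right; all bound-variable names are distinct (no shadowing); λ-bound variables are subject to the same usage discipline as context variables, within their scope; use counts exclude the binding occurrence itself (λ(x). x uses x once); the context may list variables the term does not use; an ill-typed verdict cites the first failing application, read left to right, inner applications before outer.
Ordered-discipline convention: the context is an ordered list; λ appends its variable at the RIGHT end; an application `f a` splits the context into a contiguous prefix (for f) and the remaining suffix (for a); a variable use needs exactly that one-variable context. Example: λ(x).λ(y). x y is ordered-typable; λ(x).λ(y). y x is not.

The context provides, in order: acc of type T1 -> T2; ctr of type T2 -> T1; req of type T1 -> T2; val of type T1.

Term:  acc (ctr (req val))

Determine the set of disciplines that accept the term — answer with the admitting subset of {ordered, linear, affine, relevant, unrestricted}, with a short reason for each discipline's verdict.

accepted by: ordered, linear, affine, relevant, unrestricted
counts: acc: 1; ctr: 1; req: 1; val: 1
left-to-right use order: acc, ctr, req, val
typing: well-typed at T2
ordered: ✓, acc, ctr, req, val: once each, no exchange needed
linear: ✓, acc, ctr, req, val: one use apiece
affine: ✓, acc, ctr, req, val: no repeats, contraction unneeded
relevant: ✓, none of acc, ctr, req, val goes unused
unrestricted: ✓, type-checks (T2) and nothing is barred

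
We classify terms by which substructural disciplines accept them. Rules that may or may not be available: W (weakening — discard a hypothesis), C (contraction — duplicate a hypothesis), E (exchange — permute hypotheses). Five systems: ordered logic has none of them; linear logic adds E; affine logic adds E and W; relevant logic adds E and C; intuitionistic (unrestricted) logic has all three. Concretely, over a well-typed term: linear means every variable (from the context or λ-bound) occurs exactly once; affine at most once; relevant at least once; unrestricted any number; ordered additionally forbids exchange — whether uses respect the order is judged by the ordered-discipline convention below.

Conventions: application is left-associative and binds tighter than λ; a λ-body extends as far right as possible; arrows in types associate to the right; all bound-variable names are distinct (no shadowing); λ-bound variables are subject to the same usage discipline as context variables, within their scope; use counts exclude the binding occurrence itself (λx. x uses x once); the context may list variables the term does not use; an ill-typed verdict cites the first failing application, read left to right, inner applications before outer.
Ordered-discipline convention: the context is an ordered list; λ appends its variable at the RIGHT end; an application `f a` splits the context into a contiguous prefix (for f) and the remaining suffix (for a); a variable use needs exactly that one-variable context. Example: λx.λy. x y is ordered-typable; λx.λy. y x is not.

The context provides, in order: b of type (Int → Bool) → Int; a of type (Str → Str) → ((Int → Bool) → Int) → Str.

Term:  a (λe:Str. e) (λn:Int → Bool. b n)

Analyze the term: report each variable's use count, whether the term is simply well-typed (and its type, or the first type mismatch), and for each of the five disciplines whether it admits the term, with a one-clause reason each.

usage: b: 1×, a: 1×, e (λ-bound): 1×, n (λ-bound): 1×
left-to-right use order: a, e, b, n
typing: ✓ — Str
ordered: ✗, needs exchange: uses follow a, e, b, n
linear: ✓, b, a, e, n: one use apiece
affine: ✓, at most one use each (b, a, e, n)
relevant: ✓, at least one use each (b, a, e, n)
unrestricted: ✓, typability at Str is all that's needed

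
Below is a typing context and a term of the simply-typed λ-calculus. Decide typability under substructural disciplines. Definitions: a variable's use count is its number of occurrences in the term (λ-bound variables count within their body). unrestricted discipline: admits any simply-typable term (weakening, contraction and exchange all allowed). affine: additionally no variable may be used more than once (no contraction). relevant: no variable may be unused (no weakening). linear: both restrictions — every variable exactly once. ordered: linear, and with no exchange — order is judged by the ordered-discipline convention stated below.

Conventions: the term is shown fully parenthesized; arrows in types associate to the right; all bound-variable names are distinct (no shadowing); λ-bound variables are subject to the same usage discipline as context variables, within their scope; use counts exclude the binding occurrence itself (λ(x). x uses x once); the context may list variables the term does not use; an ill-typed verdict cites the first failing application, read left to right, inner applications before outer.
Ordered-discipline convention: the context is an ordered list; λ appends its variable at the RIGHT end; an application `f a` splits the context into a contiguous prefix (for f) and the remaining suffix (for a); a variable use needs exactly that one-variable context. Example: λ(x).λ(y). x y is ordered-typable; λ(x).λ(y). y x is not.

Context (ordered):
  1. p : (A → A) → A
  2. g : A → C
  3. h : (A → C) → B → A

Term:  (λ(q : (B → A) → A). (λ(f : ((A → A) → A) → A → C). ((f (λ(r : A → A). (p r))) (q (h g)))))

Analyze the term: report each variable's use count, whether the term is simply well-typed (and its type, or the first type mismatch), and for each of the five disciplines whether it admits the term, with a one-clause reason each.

use counts: p: 1×, g: 1×, h: 1×, q [bound]: 1×, f [bound]: 1×, r [bound]: 1×
uses in reading order: f, p, r, q, h, g
typing: the term checks, with type ((B → A) → A) → (((A → A) → A) → A → C) → C
ordered: ✗ — use order f, p, r, q, h, g needs exchange
linear: ✓ — single use per variable (p, g, h, q, f, r)
affine: ✓ — p, g, h, q, f, r: no repeats, contraction unneeded
relevant: ✓ — at least one use each (p, g, h, q, f, r)
unrestricted: ✓ — well-typed at ((B → A) → A) → (((A → A) → A) → A → C) → C; no restrictions here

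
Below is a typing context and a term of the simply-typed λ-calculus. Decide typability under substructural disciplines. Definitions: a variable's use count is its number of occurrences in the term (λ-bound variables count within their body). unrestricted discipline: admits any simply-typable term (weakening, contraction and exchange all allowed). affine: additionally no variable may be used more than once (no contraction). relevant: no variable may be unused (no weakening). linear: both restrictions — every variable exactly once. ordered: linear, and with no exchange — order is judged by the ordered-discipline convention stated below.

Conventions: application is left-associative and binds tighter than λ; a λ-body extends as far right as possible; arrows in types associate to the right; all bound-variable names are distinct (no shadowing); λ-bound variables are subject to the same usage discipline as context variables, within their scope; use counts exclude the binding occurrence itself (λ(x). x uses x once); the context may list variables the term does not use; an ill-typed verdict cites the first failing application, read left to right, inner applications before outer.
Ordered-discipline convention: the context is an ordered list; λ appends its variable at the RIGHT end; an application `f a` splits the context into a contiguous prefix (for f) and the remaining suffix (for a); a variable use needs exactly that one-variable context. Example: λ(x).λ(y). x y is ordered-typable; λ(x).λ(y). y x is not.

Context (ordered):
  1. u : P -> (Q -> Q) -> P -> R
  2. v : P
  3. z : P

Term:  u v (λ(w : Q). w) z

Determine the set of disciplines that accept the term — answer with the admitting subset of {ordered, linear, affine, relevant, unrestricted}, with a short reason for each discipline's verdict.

accepted by: ordered, linear, affine, relevant, unrestricted
counts: u=1; v=1; z=1; w [bound]=1
order of uses: u, v, w, z
typing: well-typed at R
ordered: ✓ — u, v, z, w: once each, no exchange needed
linear: ✓ — exactly-once usage across u, v, z, w
affine: ✓ — u, v, z, w: no repeats, contraction unneeded
relevant: ✓ — none of u, v, z, w goes unused
unrestricted: ✓ — type-checks (R) and nothing is barred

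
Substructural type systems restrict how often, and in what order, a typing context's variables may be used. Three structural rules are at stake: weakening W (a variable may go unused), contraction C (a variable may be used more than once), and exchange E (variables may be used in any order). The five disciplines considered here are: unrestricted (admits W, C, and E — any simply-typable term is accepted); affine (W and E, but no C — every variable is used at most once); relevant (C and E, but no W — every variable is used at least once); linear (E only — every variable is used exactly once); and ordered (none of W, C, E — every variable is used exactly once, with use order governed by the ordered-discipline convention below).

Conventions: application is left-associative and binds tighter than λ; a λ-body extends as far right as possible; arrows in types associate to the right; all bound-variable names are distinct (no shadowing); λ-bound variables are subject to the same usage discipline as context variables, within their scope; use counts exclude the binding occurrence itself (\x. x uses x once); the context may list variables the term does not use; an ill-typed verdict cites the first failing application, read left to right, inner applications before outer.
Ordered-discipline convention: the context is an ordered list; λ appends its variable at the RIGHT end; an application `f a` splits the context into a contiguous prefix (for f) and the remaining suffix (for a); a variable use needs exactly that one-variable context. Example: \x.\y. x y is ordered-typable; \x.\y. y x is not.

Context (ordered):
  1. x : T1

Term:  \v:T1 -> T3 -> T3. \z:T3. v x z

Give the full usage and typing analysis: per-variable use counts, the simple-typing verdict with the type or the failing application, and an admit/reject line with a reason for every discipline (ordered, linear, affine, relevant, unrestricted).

variable uses: x ×1; v [bound] ×1; z [bound] ×1
left-to-right use order: v, x, z
typing: well-typed at (T1 -> T3 -> T3) -> T3 -> T3
ordered: ✗, use order v, x, z needs exchange
linear: ✓, each of x, v, z used exactly once
affine: ✓, at most one use each (x, v, z)
relevant: ✓, none of x, v, z goes unused
unrestricted: ✓, well-typed at (T1 -> T3 -> T3) -> T3 -> T3; no restrictions here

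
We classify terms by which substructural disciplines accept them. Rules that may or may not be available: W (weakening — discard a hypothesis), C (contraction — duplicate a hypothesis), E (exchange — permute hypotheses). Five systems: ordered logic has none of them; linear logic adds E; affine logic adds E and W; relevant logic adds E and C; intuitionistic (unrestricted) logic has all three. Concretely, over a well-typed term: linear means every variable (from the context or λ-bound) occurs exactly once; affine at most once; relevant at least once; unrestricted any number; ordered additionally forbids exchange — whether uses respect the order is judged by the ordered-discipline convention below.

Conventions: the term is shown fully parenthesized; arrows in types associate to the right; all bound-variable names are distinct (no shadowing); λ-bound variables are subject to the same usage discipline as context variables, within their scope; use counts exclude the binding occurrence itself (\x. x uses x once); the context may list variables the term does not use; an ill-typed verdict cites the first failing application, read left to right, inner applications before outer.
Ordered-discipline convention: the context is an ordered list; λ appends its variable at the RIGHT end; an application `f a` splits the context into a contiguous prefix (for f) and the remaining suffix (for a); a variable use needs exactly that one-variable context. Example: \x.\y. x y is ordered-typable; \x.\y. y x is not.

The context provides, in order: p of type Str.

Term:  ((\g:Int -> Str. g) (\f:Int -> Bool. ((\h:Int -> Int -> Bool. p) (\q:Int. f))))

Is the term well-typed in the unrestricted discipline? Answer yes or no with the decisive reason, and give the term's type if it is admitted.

no — fails simple typing
usage: p: 1, g (bound): 1, f (bound): 1, h (bound): 0, q (bound): 0
use order (left to right): g, p, f
typing: ill-typed: argument of type (Int -> Bool) -> Str where Int -> Str is required
across the five disciplines: ordered ✗ · linear ✗ · affine ✗ · relevant ✗ · unrestricted ✗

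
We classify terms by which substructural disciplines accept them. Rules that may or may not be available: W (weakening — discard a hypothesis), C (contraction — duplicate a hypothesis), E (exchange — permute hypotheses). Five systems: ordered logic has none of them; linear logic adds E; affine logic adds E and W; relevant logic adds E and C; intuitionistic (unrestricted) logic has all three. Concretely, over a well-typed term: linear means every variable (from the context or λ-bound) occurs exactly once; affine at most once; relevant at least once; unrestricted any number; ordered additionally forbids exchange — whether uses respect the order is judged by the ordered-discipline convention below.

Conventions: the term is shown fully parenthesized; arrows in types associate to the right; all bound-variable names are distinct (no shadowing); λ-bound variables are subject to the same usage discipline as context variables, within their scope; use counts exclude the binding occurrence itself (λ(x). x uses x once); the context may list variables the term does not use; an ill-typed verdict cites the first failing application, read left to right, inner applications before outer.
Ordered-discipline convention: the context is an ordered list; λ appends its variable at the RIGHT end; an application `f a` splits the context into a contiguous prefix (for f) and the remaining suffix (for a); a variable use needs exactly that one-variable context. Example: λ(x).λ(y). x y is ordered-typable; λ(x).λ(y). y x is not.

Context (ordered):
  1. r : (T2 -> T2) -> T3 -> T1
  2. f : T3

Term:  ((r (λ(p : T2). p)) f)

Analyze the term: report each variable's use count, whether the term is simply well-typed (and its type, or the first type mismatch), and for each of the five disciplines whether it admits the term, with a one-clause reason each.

use counts: r ×1, f ×1, p [bound] ×1
left-to-right use order: r, p, f
typing: the term checks, with type T1
ordered ✓ (one use each (r, f, p); ordered split holds)
linear ✓ (r, f, p: one use apiece)
affine ✓ (no duplicate uses among r, f, p)
relevant ✓ (at least one use each (r, f, p))
unrestricted ✓ (typability at T1 is all that's needed)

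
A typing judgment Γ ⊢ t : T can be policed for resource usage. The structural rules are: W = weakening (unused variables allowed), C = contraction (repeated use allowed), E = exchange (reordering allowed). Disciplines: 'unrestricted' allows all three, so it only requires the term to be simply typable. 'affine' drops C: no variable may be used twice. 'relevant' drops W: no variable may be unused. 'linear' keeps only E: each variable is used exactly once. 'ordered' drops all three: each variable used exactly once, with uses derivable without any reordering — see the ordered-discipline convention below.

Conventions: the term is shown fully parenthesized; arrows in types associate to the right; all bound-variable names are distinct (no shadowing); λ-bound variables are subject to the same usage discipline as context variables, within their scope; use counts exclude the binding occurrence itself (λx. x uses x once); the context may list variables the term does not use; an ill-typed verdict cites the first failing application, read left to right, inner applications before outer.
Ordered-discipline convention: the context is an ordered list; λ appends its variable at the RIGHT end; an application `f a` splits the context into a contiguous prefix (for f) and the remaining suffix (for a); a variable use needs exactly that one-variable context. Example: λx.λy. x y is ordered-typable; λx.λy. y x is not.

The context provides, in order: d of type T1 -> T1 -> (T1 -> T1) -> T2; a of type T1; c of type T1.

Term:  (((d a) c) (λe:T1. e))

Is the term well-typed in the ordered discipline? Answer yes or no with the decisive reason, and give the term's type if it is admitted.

yes — one use each (d, a, c, e); ordered split holds; term : T2
counts: d: 1; a: 1; c: 1; e [bound]: 1
use order (left to right): d, a, c, e
typing: ✓ — T2
across the five disciplines: ordered ✓, linear ✓, affine ✓, relevant ✓, unrestricted ✓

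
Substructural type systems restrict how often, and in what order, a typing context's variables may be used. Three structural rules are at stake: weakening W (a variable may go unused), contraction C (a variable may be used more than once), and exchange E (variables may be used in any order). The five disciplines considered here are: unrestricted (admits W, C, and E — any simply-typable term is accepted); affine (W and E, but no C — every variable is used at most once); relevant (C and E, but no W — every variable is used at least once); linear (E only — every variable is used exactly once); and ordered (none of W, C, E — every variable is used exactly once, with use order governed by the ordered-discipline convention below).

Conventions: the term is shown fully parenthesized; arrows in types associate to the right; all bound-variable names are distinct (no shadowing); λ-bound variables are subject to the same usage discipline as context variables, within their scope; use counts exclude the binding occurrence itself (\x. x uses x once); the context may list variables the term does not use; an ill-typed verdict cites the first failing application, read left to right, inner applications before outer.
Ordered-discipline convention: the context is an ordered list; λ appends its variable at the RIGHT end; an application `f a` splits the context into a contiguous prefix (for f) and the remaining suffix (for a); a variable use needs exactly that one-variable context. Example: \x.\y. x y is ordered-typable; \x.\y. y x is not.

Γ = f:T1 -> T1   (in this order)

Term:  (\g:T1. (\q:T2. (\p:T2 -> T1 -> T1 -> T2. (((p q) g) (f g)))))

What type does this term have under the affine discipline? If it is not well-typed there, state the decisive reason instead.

not well-typed under affine — repeated use of g ×2
use counts: f: 1; g [bound]: 2; q [bound]: 1; p [bound]: 1
use order (left to right): p, q, g, f, g
typing: ✓ — T1 -> T2 -> (T2 -> T1 -> T1 -> T2) -> T2
per-discipline verdicts: ordered ✗ | linear ✗ | affine ✗ | relevant ✓ | unrestricted ✓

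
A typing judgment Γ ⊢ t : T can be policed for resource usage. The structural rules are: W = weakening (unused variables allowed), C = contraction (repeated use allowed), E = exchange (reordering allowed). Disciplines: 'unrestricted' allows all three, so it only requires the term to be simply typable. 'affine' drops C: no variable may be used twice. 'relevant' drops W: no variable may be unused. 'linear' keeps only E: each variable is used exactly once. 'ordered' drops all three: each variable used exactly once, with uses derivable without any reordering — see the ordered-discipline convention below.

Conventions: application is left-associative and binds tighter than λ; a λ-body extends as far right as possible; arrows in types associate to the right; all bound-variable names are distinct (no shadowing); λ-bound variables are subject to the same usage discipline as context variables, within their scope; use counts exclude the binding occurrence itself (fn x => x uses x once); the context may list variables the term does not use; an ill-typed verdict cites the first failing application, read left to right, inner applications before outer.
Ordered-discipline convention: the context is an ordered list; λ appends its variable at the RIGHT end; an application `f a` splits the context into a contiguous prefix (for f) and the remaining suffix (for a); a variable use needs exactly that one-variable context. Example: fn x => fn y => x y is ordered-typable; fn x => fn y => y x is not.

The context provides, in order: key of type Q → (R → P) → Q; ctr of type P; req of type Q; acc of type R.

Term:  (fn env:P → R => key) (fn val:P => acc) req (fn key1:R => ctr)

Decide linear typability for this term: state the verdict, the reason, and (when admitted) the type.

no — env, val, key1 never used (weakening)
use counts: key ×1; ctr ×1; req ×1; acc ×1; env (λ-bound) ×0; val (λ-bound) ×0; key1 (λ-bound) ×0
uses in reading order: key, acc, req, ctr
typing: ✓ — Q
across the five disciplines: ordered ✗ | linear ✗ | affine ✓ | relevant ✗ | unrestricted ✓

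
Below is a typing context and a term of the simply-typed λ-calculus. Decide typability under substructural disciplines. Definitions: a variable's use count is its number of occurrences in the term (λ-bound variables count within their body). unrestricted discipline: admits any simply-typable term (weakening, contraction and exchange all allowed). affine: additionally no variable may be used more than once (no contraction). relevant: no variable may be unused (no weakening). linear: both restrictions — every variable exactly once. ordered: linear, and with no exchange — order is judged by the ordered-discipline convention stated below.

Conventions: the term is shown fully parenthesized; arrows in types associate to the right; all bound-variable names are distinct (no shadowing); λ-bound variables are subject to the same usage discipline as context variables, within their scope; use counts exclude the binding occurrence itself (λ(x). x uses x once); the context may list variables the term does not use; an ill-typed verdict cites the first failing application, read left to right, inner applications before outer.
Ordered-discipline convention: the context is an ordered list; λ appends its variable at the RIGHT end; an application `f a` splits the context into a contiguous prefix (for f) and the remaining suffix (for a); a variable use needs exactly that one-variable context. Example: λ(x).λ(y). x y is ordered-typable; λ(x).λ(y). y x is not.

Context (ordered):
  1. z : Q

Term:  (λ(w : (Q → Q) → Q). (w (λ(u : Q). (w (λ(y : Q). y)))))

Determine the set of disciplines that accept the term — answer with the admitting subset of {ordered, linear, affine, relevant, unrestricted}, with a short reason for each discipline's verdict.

admitting disciplines: unrestricted
variable uses: z: 0, w (bound): 2, u (bound): 0, y (bound): 1
left-to-right use order: w, w, y
typing: the term checks, with type ((Q → Q) → Q) → Q
ordered ✗ (uses contraction: w ×2; z, u never used (weakening))
linear ✗ (uses contraction: w ×2; z, u never used (weakening))
affine ✗ (uses contraction: w ×2)
relevant ✗ (z, u never used (weakening))
unrestricted ✓ (typability at ((Q → Q) → Q) → Q is all that's needed)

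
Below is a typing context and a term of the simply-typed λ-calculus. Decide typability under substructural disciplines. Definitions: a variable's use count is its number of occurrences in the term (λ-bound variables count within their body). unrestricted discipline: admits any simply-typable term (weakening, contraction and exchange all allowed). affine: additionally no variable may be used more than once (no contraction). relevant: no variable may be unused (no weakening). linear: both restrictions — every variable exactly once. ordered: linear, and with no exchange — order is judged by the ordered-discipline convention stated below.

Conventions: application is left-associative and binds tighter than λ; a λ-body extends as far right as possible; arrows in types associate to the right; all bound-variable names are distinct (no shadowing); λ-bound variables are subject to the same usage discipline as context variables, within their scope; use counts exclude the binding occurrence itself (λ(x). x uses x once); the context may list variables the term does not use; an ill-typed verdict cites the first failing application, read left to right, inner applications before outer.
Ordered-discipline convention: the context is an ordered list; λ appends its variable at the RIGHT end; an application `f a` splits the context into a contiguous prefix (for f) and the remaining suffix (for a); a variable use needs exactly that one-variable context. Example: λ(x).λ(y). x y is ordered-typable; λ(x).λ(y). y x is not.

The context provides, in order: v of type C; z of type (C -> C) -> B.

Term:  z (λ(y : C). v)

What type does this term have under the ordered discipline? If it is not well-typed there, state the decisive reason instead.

not well-typed under ordered — needs weakening: y unused
variable uses: v: 1; z: 1; y (λ-bound): 0
left-to-right use order: z, v
typing: the term checks, with type B
summary: ordered ✗, linear ✗, affine ✓, relevant ✗, unrestricted ✓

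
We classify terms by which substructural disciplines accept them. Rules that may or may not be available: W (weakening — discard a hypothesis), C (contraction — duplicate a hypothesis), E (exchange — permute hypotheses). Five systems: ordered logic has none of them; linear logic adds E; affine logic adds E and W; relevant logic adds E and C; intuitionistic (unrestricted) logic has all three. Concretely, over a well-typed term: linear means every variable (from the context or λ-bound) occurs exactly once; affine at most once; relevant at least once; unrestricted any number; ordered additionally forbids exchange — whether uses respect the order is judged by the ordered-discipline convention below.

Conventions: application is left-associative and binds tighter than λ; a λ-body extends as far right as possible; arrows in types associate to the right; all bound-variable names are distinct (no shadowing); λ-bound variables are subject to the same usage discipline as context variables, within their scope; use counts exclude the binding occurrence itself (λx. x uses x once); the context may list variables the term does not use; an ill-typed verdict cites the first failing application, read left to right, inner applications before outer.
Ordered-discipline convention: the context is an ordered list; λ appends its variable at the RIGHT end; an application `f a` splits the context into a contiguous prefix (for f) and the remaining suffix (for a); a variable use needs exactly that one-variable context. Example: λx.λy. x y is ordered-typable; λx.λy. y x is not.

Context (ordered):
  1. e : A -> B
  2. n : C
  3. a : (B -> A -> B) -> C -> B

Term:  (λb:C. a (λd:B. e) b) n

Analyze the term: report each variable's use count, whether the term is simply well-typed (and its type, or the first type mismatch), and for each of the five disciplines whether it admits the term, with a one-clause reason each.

use counts: e ×1, n ×1, a ×1, b [bound] ×1, d [bound] ×0
order of uses: a, e, b, n
typing: well-typed at B
ordered: ✗, d never used (weakening)
linear: ✗, d never used (weakening)
affine: ✓, e, n, a, b, d: no repeats, contraction unneeded
relevant: ✗, d never used (weakening)
unrestricted: ✓, type-checks (B) and nothing is barred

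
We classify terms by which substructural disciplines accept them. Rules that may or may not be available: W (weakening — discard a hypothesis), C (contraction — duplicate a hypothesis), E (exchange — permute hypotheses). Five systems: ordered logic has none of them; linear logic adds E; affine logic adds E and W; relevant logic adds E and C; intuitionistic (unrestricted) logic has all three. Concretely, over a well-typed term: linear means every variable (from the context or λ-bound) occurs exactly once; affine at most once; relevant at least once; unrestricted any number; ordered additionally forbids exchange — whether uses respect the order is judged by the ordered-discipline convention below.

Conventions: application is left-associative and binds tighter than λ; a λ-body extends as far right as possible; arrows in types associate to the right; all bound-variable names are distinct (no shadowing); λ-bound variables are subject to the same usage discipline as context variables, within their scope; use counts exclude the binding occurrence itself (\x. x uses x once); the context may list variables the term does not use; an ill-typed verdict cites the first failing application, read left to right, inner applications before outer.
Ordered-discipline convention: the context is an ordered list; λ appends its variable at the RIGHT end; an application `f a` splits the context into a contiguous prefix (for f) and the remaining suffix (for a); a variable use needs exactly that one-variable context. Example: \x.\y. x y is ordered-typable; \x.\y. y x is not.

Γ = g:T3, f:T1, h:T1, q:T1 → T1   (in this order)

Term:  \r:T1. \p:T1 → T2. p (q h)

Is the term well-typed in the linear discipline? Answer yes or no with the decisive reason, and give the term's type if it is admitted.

no — needs weakening: g, f, r unused
counts: g=0, f=0, h=1, q=1, r (bound)=0, p (bound)=1
use order (left to right): p, q, h
typing: the term checks, with type T1 → (T1 → T2) → T2
per-discipline verdicts: ordered ✗ · linear ✗ · affine ✓ · relevant ✗ · unrestricted ✓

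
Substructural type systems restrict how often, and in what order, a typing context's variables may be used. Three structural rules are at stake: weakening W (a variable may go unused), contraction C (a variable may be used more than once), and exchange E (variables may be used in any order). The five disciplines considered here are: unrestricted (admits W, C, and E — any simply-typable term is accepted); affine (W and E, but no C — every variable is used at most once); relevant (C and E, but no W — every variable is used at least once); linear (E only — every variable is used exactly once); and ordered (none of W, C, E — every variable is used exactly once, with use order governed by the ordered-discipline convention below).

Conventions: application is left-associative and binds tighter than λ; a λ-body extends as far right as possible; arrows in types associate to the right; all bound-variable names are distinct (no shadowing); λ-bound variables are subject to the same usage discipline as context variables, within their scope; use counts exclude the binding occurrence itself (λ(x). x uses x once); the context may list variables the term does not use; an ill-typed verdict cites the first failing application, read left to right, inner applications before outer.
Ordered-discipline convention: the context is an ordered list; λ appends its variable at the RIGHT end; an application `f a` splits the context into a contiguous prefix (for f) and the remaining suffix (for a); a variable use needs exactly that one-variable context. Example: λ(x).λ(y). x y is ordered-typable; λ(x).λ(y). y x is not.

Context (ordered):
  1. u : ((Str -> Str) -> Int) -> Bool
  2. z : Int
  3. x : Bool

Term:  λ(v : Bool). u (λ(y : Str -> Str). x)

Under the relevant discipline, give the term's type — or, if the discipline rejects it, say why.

not well-typed under relevant — the type mismatch rejects it
use counts: u: 1×, z: 0×, x: 1×, v (bound): 0×, y (bound): 0×
left-to-right use order: u, x
typing: ill-typed: a function awaiting (Str -> Str) -> Int gets (Str -> Str) -> Bool
all disciplines: ordered ✗, linear ✗, affine ✗, relevant ✗, unrestricted ✗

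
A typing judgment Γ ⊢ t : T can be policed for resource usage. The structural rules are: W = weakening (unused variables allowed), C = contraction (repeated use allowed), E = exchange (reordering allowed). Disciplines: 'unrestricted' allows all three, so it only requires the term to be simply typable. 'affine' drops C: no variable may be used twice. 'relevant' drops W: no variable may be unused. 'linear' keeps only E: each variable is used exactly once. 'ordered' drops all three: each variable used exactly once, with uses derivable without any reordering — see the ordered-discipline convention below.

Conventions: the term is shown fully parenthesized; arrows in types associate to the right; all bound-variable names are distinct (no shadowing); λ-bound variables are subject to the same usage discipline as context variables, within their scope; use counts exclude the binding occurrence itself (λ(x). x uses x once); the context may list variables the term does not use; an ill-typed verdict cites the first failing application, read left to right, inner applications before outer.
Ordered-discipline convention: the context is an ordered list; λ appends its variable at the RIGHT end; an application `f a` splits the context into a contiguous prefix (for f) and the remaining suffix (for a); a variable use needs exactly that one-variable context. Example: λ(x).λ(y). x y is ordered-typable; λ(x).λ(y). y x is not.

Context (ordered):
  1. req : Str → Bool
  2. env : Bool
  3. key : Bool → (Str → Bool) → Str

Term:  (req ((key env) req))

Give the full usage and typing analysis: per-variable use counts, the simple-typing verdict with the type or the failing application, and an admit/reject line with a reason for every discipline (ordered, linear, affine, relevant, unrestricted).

counts: req: 2; env: 1; key: 1
order of uses: req, key, env, req
typing: well-typed — term : Bool
ordered: ✗ — req ×2 used more than once (contraction)
linear: ✗ — req ×2 used more than once (contraction)
affine: ✗ — req ×2 used more than once (contraction)
relevant: ✓ — req, env, key: all used, weakening unneeded
unrestricted: ✓ — typability at Bool is all that's needed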